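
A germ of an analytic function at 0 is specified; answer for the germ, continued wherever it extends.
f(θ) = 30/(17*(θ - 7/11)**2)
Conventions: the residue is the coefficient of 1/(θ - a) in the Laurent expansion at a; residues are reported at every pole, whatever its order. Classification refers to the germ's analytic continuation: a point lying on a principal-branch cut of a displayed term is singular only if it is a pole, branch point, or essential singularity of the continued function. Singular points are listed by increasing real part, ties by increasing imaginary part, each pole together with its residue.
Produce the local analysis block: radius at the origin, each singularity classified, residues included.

Radius of convergence at 0: 7/11.
At 7/11: a pole of order 2; residue 0.

Denominator factor (θ - 7/11)^2: pole of order 2 at 7/11, modulus 7/11.
The radius of convergence is the smallest modulus among the singular points: 7/11.
At the order-2 pole 7/11 set g(θ) = (θ - (7/11))^2*f(θ) = 30/17.
Order-2 pole: residue = g'(a); g'(7/11) = 0, so the residue is 0.


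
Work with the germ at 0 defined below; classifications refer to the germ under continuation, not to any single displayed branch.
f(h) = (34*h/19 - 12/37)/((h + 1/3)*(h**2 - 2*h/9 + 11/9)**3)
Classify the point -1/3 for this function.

The denominator factor h + 1/3 vanishes at -1/3 and appears to the power 1; the numerator there equals -1942/2109, nonzero, and no other factor vanishes.
Hence a pole whose order is the multiplicity, 1.

The point is a pole of order 1.


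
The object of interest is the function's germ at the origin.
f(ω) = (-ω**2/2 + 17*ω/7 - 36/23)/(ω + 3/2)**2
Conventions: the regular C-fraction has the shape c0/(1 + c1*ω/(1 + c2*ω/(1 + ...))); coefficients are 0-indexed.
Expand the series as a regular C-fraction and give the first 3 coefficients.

Taylor coefficients (expand at 0): a_0 = -16/23, a_1 = 2908/1449, a_2 = -11254/4347.
c0 = a_0 = -16/23. Peel one level at a time: if S = 1 + c*ω/S' with S'(0) = 1, then c is the ω-coefficient of S and S' = c*ω/(S - 1).
S_1 = c0/f = 1 + (727/252)*ω + (292195/63504)*ω^2 + ...; c1 = 727/252.
S_2 = c1*ω/(S_1 - 1) = 1 + (-292195/183204)*ω + ...; c2 = -292195/183204.

The regular C-fraction coefficients are [-16/23, 727/252, -292195/183204].


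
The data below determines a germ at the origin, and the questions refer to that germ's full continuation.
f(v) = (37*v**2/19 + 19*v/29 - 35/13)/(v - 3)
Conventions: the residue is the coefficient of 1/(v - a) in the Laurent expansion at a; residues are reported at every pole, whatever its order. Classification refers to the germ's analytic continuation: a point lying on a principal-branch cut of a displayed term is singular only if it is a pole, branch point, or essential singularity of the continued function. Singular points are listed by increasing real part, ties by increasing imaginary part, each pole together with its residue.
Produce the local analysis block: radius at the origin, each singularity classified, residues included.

Radius of convergence at 0: 3.
At 3: a pole of order 1; residue 120335/7163.

Denominator factor (v - 3): pole of order 1 at 3, modulus 3.
The radius of convergence is the smallest modulus among the singular points: 3.
At the order-1 pole 3 set g(v) = (v - (3))*f(v) = 37*v**2/19 + 19*v/29 - 35/13.
Simple pole: residue = g(a) at a = 3, which is 120335/7163.


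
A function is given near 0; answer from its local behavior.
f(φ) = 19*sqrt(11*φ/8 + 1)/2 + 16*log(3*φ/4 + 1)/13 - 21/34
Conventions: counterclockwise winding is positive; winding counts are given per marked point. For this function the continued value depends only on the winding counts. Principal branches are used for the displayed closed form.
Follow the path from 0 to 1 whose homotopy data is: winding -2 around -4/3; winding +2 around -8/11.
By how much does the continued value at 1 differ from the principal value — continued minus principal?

Continued minus principal equals -(64/13)*pi*i.

The rational part is single-valued and drops out of the difference; each branch term changes only by its own monodromy.
(19/2)*sqrt(1 - φ/(-8/11)): winding +2 is even, the square root returns to the same sheet, contribution 0.
(16/13)*log(1 - φ/(-4/3)): each positive loop around -4/3 adds 2*pi*i to the log, so winding -2 contributes (16/13)*(-2)*2*pi*i = -(64/13)*pi*i.
Summing the contributions at φ = 1 gives -(64/13)*pi*i.


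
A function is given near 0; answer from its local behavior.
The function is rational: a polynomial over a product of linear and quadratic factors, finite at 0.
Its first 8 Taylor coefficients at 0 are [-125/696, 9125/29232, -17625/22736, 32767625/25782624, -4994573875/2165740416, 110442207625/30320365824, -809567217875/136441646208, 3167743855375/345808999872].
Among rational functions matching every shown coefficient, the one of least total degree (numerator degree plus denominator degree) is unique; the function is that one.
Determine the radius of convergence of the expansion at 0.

No rational of total degree below 5 reproduces all 8 coefficients; solving the [0/5] Pade equations on them gives f(ψ) = -5/(29*(ψ + 2/3)*(ψ**2 - ψ/7 - 6/5)**2), whose expansion matches every shown term.
Denominator factor (ψ**2 - ψ/7 - 6/5)^2: discriminant 1181/245, real irrational roots 1/14 + (1/70)*sqrt(5905) and 1/14 - (1/70)*sqrt(5905); poles of order 2, moduli 1/14 + (1/70)*sqrt(5905) and -1/14 + (1/70)*sqrt(5905).
Denominator factor (ψ + 2/3): pole of order 1 at -2/3, modulus 2/3.
The radius of convergence is the smallest modulus among the singular points: 2/3.

The radius of convergence is 2/3.


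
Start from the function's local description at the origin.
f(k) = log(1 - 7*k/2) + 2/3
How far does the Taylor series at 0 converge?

The radius of convergence is 2/7.

Branch term (1)*log(1 - k/(2/7)): its argument vanishes at k = 2/7, a logarithmic branch point, modulus 2/7.
The radius of convergence is the smallest modulus among the singular points: 2/7.


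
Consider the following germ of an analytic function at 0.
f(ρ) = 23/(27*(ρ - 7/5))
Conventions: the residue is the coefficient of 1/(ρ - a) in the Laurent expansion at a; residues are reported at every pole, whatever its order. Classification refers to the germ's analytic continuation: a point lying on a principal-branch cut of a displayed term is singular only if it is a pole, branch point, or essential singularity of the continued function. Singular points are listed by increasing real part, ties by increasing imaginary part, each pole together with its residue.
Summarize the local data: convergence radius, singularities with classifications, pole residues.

Denominator factor (ρ - 7/5): pole of order 1 at 7/5, modulus 7/5.
The radius of convergence is the smallest modulus among the singular points: 7/5.
At the order-1 pole 7/5 set g(ρ) = (ρ - (7/5))*f(ρ) = 23/27.
Simple pole: residue = g(a) at a = 7/5, which is 23/27.

Radius of convergence at 0: 7/5.
At 7/5: a pole of order 1; residue 23/27.


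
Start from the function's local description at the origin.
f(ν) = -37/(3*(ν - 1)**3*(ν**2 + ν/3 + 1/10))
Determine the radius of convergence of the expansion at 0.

Denominator factor (ν**2 + ν/3 + 1/10): discriminant -13/45, complex-conjugate roots (-1/6) + ((1/30)*sqrt(65))*i and (-1/6) - ((1/30)*sqrt(65))*i; poles of order 1, moduli (1/10)*sqrt(10) and (1/10)*sqrt(10).
Denominator factor (ν - 1)^3: pole of order 3 at 1, modulus 1.
The radius of convergence is the smallest modulus among the singular points: (1/10)*sqrt(10).

The radius of convergence is (1/10)*sqrt(10).


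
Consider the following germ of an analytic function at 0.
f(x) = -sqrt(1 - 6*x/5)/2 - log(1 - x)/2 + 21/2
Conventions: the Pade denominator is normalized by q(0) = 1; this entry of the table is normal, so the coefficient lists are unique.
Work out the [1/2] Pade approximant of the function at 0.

Taylor coefficients needed (expand at 0): a_0 = 10, a_1 = 4/5, a_2 = 17/50, a_3 = 331/1500.
Write the denominator as Q(x) = 1 + q1*x + q2*x^2. Requiring Q*f - P = O(x^4) with deg P <= 1 kills the coefficients of x^2..x^3 in Q*f:
  x^2: a_2 + q1*a_1 + q2*a_0 = 0, i.e. 17/50 + (4/5)*q1 + (10)*q2 = 0.
  x^3: a_3 + q1*a_2 + q2*a_1 = 0, i.e. 331/1500 + (17/50)*q1 + (4/5)*q2 = 0.
Solving this linear system: q1 = -1451/2070, q2 = 457/20700.
The numerator is Q*f truncated at degree 1: P0 = a_0 = 10; P1 = a_1 + q1*a_0 = -6427/1035.

The Pade approximant has numerator coefficients [10, -6427/1035]; denominator coefficients [1, -1451/2070, 457/20700].


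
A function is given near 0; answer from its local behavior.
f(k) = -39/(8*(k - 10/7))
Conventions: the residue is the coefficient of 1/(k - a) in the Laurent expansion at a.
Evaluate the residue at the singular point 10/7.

At the order-1 pole 10/7 set g(k) = (k - (10/7))*f(k) = -39/8.
Simple pole: residue = g(a) at a = 10/7, which is -39/8.

The residue is -39/8.


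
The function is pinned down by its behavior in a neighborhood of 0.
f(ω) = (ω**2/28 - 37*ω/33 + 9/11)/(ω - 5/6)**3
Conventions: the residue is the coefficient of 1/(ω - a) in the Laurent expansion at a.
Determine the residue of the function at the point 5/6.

The residue is 1/28.

At the order-3 pole 5/6 set g(ω) = (ω - (5/6))^3*f(ω) = ω**2/28 - 37*ω/33 + 9/11.
Order-3 pole: residue = g''(a)/2; g''(5/6) = 1/14, so the residue is 1/28.


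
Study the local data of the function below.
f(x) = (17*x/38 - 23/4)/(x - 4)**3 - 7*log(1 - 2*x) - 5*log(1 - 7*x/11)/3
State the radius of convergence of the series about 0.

The radius of convergence is 1/2.

Denominator factor (x - 4)^3: pole of order 3 at 4, modulus 4.
Branch term (-5/3)*log(1 - x/(11/7)): its argument vanishes at x = 11/7, a logarithmic branch point, modulus 11/7.
Branch term (-7)*log(1 - x/(1/2)): its argument vanishes at x = 1/2, a logarithmic branch point, modulus 1/2.
The radius of convergence is the smallest modulus among the singular points: 1/2.


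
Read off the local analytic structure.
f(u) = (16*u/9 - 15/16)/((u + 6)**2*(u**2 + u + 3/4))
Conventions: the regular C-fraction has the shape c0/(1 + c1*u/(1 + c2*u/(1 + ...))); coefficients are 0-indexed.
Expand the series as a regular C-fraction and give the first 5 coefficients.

The regular C-fraction coefficients are [-5/144, 481/135, -48013/19980, 3201375/7105924, -93562053328/399639806475].

Taylor coefficients (expand at 0): a_0 = -5/144, a_1 = 481/3888, a_2 = -6695/46656, a_3 = 2275/69984, a_4 = 246287/1679616.
c0 = a_0 = -5/144. Peel one level at a time: if S = 1 + c*u/S' with S'(0) = 1, then c is the u-coefficient of S and S' = c*u/(S - 1).
S_1 = c0/f = 1 + (481/135)*u + (624169/72900)*u^2 + ...; c1 = 481/135.
S_2 = c1*u/(S_1 - 1) = 1 + (-48013/19980)*u + (213425/197136)*u^2 + ...; c2 = -48013/19980.
S_3 = c2*u/(S_2 - 1) = 1 + (3201375/7105924)*u + (3160880180/29968226197)*u^2 + ...; c3 = 3201375/7105924.
S_4 = c3*u/(S_3 - 1) = 1 + (-93562053328/399639806475)*u + ...; c4 = -93562053328/399639806475.


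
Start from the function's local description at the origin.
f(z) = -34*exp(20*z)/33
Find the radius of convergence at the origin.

The factor exp(20*z) is entire and contributes no finite singular point.
The polynomial part has no poles.
No finite singular points: the Taylor series at 0 converges everywhere.

The radius of convergence is infinite.


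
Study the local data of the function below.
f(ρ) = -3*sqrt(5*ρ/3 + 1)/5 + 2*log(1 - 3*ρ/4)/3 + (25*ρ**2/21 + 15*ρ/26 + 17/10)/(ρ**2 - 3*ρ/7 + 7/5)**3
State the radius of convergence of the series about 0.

The radius of convergence is 3/5.

Denominator factor (ρ**2 - 3*ρ/7 + 7/5)^3: discriminant -1327/245, complex-conjugate roots (3/14) + ((1/70)*sqrt(6635))*i and (3/14) - ((1/70)*sqrt(6635))*i; poles of order 3, moduli (1/5)*sqrt(35) and (1/5)*sqrt(35).
Branch term (-3/5)*sqrt(1 - ρ/(-3/5)): its argument vanishes at ρ = -3/5, a square-root branch point, modulus 3/5.
Branch term (2/3)*log(1 - ρ/(4/3)): its argument vanishes at ρ = 4/3, a logarithmic branch point, modulus 4/3.
The radius of convergence is the smallest modulus among the singular points: 3/5.


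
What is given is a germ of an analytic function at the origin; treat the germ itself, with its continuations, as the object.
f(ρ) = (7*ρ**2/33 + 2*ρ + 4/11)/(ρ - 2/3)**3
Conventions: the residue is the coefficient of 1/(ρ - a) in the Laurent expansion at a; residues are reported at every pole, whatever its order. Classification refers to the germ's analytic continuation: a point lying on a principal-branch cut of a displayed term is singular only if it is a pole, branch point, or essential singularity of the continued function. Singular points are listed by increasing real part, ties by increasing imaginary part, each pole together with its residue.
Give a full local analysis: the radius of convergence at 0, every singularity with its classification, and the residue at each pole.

Denominator factor (ρ - 2/3)^3: pole of order 3 at 2/3, modulus 2/3.
The radius of convergence is the smallest modulus among the singular points: 2/3.
At the order-3 pole 2/3 set g(ρ) = (ρ - (2/3))^3*f(ρ) = 7*ρ**2/33 + 2*ρ + 4/11.
Order-3 pole: residue = g''(a)/2; g''(2/3) = 14/33, so the residue is 7/33.

Radius of convergence at 0: 2/3.
At 2/3: a pole of order 3; residue 7/33.


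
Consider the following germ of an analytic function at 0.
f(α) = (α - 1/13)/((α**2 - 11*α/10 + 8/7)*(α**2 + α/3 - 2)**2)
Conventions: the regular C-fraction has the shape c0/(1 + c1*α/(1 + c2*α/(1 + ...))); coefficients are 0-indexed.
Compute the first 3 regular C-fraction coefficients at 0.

Taylor coefficients (expand at 0): a_0 = -7/416, a_1 = 19663/99840, a_2 = 2068451/7987200.
c0 = a_0 = -7/416. Peel one level at a time: if S = 1 + c*α/S' with S'(0) = 1, then c is the α-coefficient of S and S' = c*α/(S - 1).
S_1 = c0/f = 1 + (2809/240)*α + (6857/45)*α^2 + ...; c1 = 2809/240.
S_2 = c1*α/(S_1 - 1) = 1 + (-109712/8427)*α + ...; c2 = -109712/8427.

The regular C-fraction coefficients are [-7/416, 2809/240, -109712/8427].


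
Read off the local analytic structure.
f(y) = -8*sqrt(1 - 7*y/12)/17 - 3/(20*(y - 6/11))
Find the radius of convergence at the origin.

The radius of convergence is 6/11.

Denominator factor (y - 6/11): pole of order 1 at 6/11, modulus 6/11.
Branch term (-8/17)*sqrt(1 - y/(12/7)): its argument vanishes at y = 12/7, a square-root branch point, modulus 12/7.
The radius of convergence is the smallest modulus among the singular points: 6/11.


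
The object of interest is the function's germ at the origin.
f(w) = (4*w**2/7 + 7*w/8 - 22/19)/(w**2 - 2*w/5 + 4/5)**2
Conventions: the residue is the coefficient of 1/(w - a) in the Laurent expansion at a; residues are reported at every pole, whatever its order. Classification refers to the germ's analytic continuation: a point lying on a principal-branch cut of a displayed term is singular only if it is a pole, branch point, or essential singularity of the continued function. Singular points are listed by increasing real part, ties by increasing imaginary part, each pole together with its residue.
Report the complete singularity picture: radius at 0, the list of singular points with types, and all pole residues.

Radius of convergence at 0: (2/5)*sqrt(5).
At (1/5) - ((1/5)*sqrt(19))*i: a pole of order 2; residue -((69925/1536416)*sqrt(19))*i.
At (1/5) + ((1/5)*sqrt(19))*i: a pole of order 2; residue ((69925/1536416)*sqrt(19))*i.

Denominator factor (w**2 - 2*w/5 + 4/5)^2: discriminant -76/25, complex-conjugate roots (1/5) + ((1/5)*sqrt(19))*i and (1/5) - ((1/5)*sqrt(19))*i; poles of order 2, moduli (2/5)*sqrt(5) and (2/5)*sqrt(5).
The radius of convergence is the smallest modulus among the singular points: (2/5)*sqrt(5).
The factor w**2 - 2*w/5 + 4/5 splits as (w - a)(w - a') with a = (1/5) - ((1/5)*sqrt(19))*i, a' = (1/5) + ((1/5)*sqrt(19))*i. At the order-2 pole a set g(w) = (w - a)^2*f(w) = [4*w**2/7 + 7*w/8 - 22/19] / (w - a')^2.
Order-2 pole: residue = g'(a); g'((1/5) - ((1/5)*sqrt(19))*i) = -((69925/1536416)*sqrt(19))*i, so the residue is -((69925/1536416)*sqrt(19))*i.
The factor w**2 - 2*w/5 + 4/5 splits as (w - a)(w - a') with a = (1/5) + ((1/5)*sqrt(19))*i, a' = (1/5) - ((1/5)*sqrt(19))*i. At the order-2 pole a set g(w) = (w - a)^2*f(w) = [4*w**2/7 + 7*w/8 - 22/19] / (w - a')^2.
Order-2 pole: residue = g'(a); g'((1/5) + ((1/5)*sqrt(19))*i) = ((69925/1536416)*sqrt(19))*i, so the residue is ((69925/1536416)*sqrt(19))*i.
List the singular points by increasing real part (a conjugate pair: the negative imaginary part first).


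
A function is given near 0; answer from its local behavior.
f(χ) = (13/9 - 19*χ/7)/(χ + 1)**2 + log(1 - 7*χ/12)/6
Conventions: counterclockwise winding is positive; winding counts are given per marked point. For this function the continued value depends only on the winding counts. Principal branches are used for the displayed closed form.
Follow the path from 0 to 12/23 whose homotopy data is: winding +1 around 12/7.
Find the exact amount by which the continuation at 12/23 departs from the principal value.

Continued minus principal equals (1/3)*pi*i.

The rational part is single-valued and drops out of the difference; each branch term changes only by its own monodromy.
(1/6)*log(1 - χ/(12/7)): each positive loop around 12/7 adds 2*pi*i to the log, so winding +1 contributes (1/6)*(1)*2*pi*i = (1/3)*pi*i.
Summing the contributions at χ = 12/23 gives (1/3)*pi*i.


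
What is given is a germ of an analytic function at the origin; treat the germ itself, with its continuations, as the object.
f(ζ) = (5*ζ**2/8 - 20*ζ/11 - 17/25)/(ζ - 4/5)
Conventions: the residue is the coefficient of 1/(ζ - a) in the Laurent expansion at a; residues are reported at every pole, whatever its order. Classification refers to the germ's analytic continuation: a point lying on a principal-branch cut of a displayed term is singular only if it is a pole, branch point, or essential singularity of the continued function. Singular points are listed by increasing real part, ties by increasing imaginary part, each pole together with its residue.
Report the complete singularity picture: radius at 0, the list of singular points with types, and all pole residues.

Radius of convergence at 0: 4/5.
At 4/5: a pole of order 1; residue -477/275.

Denominator factor (ζ - 4/5): pole of order 1 at 4/5, modulus 4/5.
The radius of convergence is the smallest modulus among the singular points: 4/5.
At the order-1 pole 4/5 set g(ζ) = (ζ - (4/5))*f(ζ) = 5*ζ**2/8 - 20*ζ/11 - 17/25.
Simple pole: residue = g(a) at a = 4/5, which is -477/275.


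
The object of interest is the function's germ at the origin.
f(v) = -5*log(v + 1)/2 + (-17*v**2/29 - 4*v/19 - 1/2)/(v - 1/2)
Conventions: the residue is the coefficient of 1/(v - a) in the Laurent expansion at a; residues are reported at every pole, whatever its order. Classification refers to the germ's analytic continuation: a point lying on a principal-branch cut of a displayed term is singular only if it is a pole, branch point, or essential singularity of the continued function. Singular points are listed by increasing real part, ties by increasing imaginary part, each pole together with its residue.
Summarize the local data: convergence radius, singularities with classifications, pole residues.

Denominator factor (v - 1/2): pole of order 1 at 1/2, modulus 1/2.
Branch term (-5/2)*log(1 - v/(-1)): its argument vanishes at v = -1, a logarithmic branch point, modulus 1.
The radius of convergence is the smallest modulus among the singular points: 1/2.
The branch term is analytic at 1/2 and contributes nothing to the residue; only the rational part matters.
At the order-1 pole 1/2 set g(v) = (v - (1/2))*(rational part) = -17*v**2/29 - 4*v/19 - 1/2.
Simple pole: residue = g(a) at a = 1/2, which is -1657/2204.
List the singular points by increasing real part (a conjugate pair: the negative imaginary part first).

Radius of convergence at 0: 1/2.
At -1: a logarithmic branch point.
At 1/2: a pole of order 1; residue -1657/2204.


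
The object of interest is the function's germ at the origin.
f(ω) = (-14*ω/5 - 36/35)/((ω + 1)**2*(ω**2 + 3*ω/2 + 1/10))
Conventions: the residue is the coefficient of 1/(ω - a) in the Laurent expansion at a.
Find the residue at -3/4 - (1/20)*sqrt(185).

The residue is -351/56 - (121/296)*sqrt(185).

The factor ω**2 + 3*ω/2 + 1/10 splits as (ω - a)(ω - a') with a = -3/4 - (1/20)*sqrt(185), a' = -3/4 + (1/20)*sqrt(185). At the order-1 pole a set g(ω) = (ω - a)*f(ω) = [(-14*ω/5 - 36/35)/(ω + 1)**2] / (ω - a').
Simple pole: residue = g(a) at a = -3/4 - (1/20)*sqrt(185), which is -351/56 - (121/296)*sqrt(185).


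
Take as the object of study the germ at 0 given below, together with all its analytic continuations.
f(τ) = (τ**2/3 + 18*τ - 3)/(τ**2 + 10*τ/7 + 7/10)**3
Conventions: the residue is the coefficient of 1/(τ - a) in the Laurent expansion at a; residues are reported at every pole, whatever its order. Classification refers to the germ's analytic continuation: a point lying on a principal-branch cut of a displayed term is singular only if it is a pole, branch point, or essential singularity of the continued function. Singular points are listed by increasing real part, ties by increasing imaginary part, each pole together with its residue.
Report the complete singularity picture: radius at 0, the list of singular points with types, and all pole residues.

Radius of convergence at 0: (1/10)*sqrt(70).
At (-5/7) - ((1/70)*sqrt(930))*i: a pole of order 3; residue -((39494735/6434856)*sqrt(930))*i.
At (-5/7) + ((1/70)*sqrt(930))*i: a pole of order 3; residue ((39494735/6434856)*sqrt(930))*i.


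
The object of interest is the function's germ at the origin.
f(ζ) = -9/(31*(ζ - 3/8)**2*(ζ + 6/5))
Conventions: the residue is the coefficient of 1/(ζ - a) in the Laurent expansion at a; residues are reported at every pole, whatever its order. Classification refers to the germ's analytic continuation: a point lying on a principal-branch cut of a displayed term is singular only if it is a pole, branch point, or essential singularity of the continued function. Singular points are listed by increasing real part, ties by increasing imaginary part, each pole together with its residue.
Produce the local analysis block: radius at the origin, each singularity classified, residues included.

Denominator factor (ζ - 3/8)^2: pole of order 2 at 3/8, modulus 3/8.
Denominator factor (ζ + 6/5): pole of order 1 at -6/5, modulus 6/5.
The radius of convergence is the smallest modulus among the singular points: 3/8.
At the order-1 pole -6/5 set g(ζ) = (ζ - (-6/5))*f(ζ) = -9/(31*(ζ - 3/8)**2).
Simple pole: residue = g(a) at a = -6/5, which is -1600/13671.
At the order-2 pole 3/8 set g(ζ) = (ζ - (3/8))^2*f(ζ) = -9/(31*(ζ + 6/5)).
Order-2 pole: residue = g'(a); g'(3/8) = 1600/13671, so the residue is 1600/13671.
List the singular points by increasing real part (a conjugate pair: the negative imaginary part first).

Radius of convergence at 0: 3/8.
At -6/5: a pole of order 1; residue -1600/13671.
At 3/8: a pole of order 2; residue 1600/13671.


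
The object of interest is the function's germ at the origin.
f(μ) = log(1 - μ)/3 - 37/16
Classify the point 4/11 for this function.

There is no denominator, hence no pole anywhere.
Branch term log(1 - μ/(1)): argument at 4/11 is 7/11, nonzero, so 4/11 is not its branch point (a point on a principal cut is still regular for the continued germ).
So the germ continues analytically to 4/11.

The point is a regular point.


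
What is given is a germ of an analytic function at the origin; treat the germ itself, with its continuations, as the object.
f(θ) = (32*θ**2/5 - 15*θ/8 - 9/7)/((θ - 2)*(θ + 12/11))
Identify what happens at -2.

The point is a regular point.

Denominator factors: θ - 2 = -4 at θ = -2; θ + 12/11 = -10/11 at θ = -2 — none vanishes.
So the germ continues analytically to -2.


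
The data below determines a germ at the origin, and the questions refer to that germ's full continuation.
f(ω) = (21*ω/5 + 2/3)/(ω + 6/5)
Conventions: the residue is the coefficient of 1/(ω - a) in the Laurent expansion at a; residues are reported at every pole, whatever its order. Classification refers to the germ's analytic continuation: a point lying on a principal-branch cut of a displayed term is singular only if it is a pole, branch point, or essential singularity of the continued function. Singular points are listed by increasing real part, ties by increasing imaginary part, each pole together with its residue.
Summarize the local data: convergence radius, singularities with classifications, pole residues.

Denominator factor (ω + 6/5): pole of order 1 at -6/5, modulus 6/5.
The radius of convergence is the smallest modulus among the singular points: 6/5.
At the order-1 pole -6/5 set g(ω) = (ω - (-6/5))*f(ω) = 21*ω/5 + 2/3.
Simple pole: residue = g(a) at a = -6/5, which is -328/75.

Radius of convergence at 0: 6/5.
At -6/5: a pole of order 1; residue -328/75.


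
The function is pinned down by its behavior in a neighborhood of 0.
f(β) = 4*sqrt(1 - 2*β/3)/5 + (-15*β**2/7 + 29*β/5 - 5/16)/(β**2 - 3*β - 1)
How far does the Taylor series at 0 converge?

The radius of convergence is -3/2 + (1/2)*sqrt(13).

Denominator factor (β**2 - 3*β - 1): discriminant 13, real irrational roots 3/2 + (1/2)*sqrt(13) and 3/2 - (1/2)*sqrt(13); poles of order 1, moduli 3/2 + (1/2)*sqrt(13) and -3/2 + (1/2)*sqrt(13).
Branch term (4/5)*sqrt(1 - β/(3/2)): its argument vanishes at β = 3/2, a square-root branch point, modulus 3/2.
The radius of convergence is the smallest modulus among the singular points: -3/2 + (1/2)*sqrt(13).


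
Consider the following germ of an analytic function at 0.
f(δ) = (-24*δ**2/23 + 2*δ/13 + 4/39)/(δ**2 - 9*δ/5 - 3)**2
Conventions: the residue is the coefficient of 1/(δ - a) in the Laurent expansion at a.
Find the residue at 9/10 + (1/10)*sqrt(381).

The factor δ**2 - 9*δ/5 - 3 splits as (δ - a)(δ - a') with a = 9/10 + (1/10)*sqrt(381), a' = 9/10 - (1/10)*sqrt(381). At the order-2 pole a set g(δ) = (δ - a)^2*f(δ) = [-24*δ**2/23 + 2*δ/13 + 4/39] / (δ - a')^2.
Order-2 pole: residue = g'(a); g'(9/10 + (1/10)*sqrt(381)) = -(756050/130209417)*sqrt(381), so the residue is -(756050/130209417)*sqrt(381).

The residue is -(756050/130209417)*sqrt(381).


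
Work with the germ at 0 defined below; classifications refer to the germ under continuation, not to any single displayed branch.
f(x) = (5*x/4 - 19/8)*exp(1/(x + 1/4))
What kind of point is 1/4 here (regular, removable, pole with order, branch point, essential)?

There is no denominator, hence no pole anywhere.
The essential point of exp(1/(x - (-1/4))) is -1/4, not 1/4.
So the germ continues analytically to 1/4.

The point is a regular point.


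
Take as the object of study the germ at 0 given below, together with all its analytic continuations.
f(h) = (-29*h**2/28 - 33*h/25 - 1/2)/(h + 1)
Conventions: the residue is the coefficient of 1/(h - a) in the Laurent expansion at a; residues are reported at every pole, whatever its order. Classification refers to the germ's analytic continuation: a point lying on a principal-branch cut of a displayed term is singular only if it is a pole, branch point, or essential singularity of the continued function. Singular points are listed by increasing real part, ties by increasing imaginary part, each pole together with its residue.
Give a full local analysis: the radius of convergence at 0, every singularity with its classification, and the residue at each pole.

Denominator factor (h + 1): pole of order 1 at -1, modulus 1.
The radius of convergence is the smallest modulus among the singular points: 1.
At the order-1 pole -1 set g(h) = (h - (-1))*f(h) = -29*h**2/28 - 33*h/25 - 1/2.
Simple pole: residue = g(a) at a = -1, which is -151/700.

Radius of convergence at 0: 1.
At -1: a pole of order 1; residue -151/700.


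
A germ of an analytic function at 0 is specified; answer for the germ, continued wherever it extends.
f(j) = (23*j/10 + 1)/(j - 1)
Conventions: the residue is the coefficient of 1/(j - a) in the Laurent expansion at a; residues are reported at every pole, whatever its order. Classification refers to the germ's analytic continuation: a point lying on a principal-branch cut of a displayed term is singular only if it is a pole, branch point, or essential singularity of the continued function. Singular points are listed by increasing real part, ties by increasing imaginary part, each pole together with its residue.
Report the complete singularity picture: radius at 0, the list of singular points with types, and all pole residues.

Radius of convergence at 0: 1.
At 1: a pole of order 1; residue 33/10.

Denominator factor (j - 1): pole of order 1 at 1, modulus 1.
The radius of convergence is the smallest modulus among the singular points: 1.
At the order-1 pole 1 set g(j) = (j - (1))*f(j) = 23*j/10 + 1.
Simple pole: residue = g(a) at a = 1, which is 33/10.


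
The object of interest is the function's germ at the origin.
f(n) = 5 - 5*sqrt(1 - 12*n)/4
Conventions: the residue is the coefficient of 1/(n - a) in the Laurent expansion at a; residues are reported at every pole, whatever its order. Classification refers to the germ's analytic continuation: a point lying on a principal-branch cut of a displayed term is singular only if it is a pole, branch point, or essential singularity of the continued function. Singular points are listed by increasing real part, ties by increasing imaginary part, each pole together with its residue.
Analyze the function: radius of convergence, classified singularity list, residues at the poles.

Branch term (-5/4)*sqrt(1 - n/(1/12)): its argument vanishes at n = 1/12, a square-root branch point, modulus 1/12.
The radius of convergence is the smallest modulus among the singular points: 1/12.

Radius of convergence at 0: 1/12.
At 1/12: an algebraic (square-root) branch point.


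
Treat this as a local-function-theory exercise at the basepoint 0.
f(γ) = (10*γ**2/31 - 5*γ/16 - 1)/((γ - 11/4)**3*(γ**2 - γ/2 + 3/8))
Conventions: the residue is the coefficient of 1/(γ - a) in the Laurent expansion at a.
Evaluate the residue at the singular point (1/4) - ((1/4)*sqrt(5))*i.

The factor γ**2 - γ/2 + 3/8 splits as (γ - a)(γ - a') with a = (1/4) - ((1/4)*sqrt(5))*i, a' = (1/4) + ((1/4)*sqrt(5))*i. At the order-1 pole a set g(γ) = (γ - a)*f(γ) = [(10*γ**2/31 - 5*γ/16 - 1)/(γ - 11/4)**3] / (γ - a').
Simple pole: residue = g(a) at a = (1/4) - ((1/4)*sqrt(5))*i, which is (296782/7177275) + ((147482/7177275)*sqrt(5))*i.

The residue is (296782/7177275) + ((147482/7177275)*sqrt(5))*i.


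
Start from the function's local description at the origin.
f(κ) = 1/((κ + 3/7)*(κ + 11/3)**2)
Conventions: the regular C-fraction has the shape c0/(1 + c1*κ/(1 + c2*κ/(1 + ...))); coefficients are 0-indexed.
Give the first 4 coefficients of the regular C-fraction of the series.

Taylor coefficients (expand at 0): a_0 = 21/121, a_1 = -665/1331, a_2 = 52906/43923, a_3 = -4094174/1449459.
c0 = a_0 = 21/121. Peel one level at a time: if S = 1 + c*κ/S' with S'(0) = 1, then c is the κ-coefficient of S and S' = c*κ/(S - 1).
S_1 = c0/f = 1 + (95/33)*κ + (163/121)*κ^2 + ...; c1 = 95/33.
S_2 = c1*κ/(S_1 - 1) = 1 + (-489/1045)*κ + (173286/1092025)*κ^2 + ...; c2 = -489/1045.
S_3 = c2*κ/(S_2 - 1) = 1 + (57762/170335)*κ + ...; c3 = 57762/170335.

The regular C-fraction coefficients are [21/121, 95/33, -489/1045, 57762/170335].


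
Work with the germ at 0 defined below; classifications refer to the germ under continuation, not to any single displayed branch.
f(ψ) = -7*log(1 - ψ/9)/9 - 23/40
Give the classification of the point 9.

The point is a logarithmic branch point.

The term (-7/9)*log(1 - ψ/(9)) has argument 1 - 9/(9) = 0 at 9: a logarithmic (infinitely-sheeted) branch point; the remaining terms are analytic or single-valued there.


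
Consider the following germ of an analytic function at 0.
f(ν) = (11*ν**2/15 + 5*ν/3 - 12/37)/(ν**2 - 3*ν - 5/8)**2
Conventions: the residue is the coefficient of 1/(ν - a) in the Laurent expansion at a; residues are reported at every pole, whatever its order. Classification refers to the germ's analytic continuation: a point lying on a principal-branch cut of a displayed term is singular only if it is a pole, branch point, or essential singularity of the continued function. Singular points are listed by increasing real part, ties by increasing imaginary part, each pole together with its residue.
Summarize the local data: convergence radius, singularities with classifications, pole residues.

Radius of convergence at 0: -3/2 + (1/4)*sqrt(46).
At 3/2 - (1/4)*sqrt(46): a pole of order 2; residue (1525/117438)*sqrt(46).
At 3/2 + (1/4)*sqrt(46): a pole of order 2; residue -(1525/117438)*sqrt(46).

Denominator factor (ν**2 - 3*ν - 5/8)^2: discriminant 23/2, real irrational roots 3/2 + (1/4)*sqrt(46) and 3/2 - (1/4)*sqrt(46); poles of order 2, moduli 3/2 + (1/4)*sqrt(46) and -3/2 + (1/4)*sqrt(46).
The radius of convergence is the smallest modulus among the singular points: -3/2 + (1/4)*sqrt(46).
The factor ν**2 - 3*ν - 5/8 splits as (ν - a)(ν - a') with a = 3/2 - (1/4)*sqrt(46), a' = 3/2 + (1/4)*sqrt(46). At the order-2 pole a set g(ν) = (ν - a)^2*f(ν) = [11*ν**2/15 + 5*ν/3 - 12/37] / (ν - a')^2.
Order-2 pole: residue = g'(a); g'(3/2 - (1/4)*sqrt(46)) = (1525/117438)*sqrt(46), so the residue is (1525/117438)*sqrt(46).
The factor ν**2 - 3*ν - 5/8 splits as (ν - a)(ν - a') with a = 3/2 + (1/4)*sqrt(46), a' = 3/2 - (1/4)*sqrt(46). At the order-2 pole a set g(ν) = (ν - a)^2*f(ν) = [11*ν**2/15 + 5*ν/3 - 12/37] / (ν - a')^2.
Order-2 pole: residue = g'(a); g'(3/2 + (1/4)*sqrt(46)) = -(1525/117438)*sqrt(46), so the residue is -(1525/117438)*sqrt(46).
List the singular points by increasing real part (a conjugate pair: the negative imaginary part first).


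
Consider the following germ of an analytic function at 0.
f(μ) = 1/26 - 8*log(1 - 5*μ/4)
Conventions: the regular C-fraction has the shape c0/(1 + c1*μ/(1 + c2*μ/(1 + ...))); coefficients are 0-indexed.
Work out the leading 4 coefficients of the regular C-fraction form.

Taylor coefficients (expand at 0): a_0 = 1/26, a_1 = 10, a_2 = 25/4, a_3 = 125/24.
c0 = a_0 = 1/26. Peel one level at a time: if S = 1 + c*μ/S' with S'(0) = 1, then c is the μ-coefficient of S and S' = c*μ/(S - 1).
S_1 = c0/f = 1 + (-260)*μ + (134875/2)*μ^2 + ...; c1 = -260.
S_2 = c1*μ/(S_1 - 1) = 1 + (2075/8)*μ + (-25/192)*μ^2 + ...; c2 = 2075/8.
S_3 = c2*μ/(S_2 - 1) = 1 + (1/1992)*μ + ...; c3 = 1/1992.

The regular C-fraction coefficients are [1/26, -260, 2075/8, 1/1992].


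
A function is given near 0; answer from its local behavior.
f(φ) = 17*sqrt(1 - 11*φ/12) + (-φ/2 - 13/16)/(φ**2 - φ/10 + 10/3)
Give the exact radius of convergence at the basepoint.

The radius of convergence is 12/11.

Denominator factor (φ**2 - φ/10 + 10/3): discriminant -3997/300, complex-conjugate roots (1/20) + ((1/60)*sqrt(11991))*i and (1/20) - ((1/60)*sqrt(11991))*i; poles of order 1, moduli (1/3)*sqrt(30) and (1/3)*sqrt(30).
Branch term (17)*sqrt(1 - φ/(12/11)): its argument vanishes at φ = 12/11, a square-root branch point, modulus 12/11.
The radius of convergence is the smallest modulus among the singular points: 12/11.


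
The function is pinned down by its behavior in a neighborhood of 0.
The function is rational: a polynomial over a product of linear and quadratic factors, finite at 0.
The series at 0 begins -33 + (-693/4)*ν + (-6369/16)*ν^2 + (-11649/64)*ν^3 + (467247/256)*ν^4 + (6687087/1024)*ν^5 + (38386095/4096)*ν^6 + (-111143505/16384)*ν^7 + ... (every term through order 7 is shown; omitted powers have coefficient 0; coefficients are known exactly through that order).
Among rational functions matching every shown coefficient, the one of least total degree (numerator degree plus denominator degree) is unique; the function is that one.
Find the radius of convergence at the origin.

No rational of total degree below 5 reproduces all 8 coefficients; solving the [0/5] Pade equations on them gives f(ν) = 33/(4*(ν - 4)*(ν**2 - 5*ν/8 + 1/4)**2), whose expansion matches every shown term.
Denominator factor (ν - 4): pole of order 1 at 4, modulus 4.
Denominator factor (ν**2 - 5*ν/8 + 1/4)^2: discriminant -39/64, complex-conjugate roots (5/16) + ((1/16)*sqrt(39))*i and (5/16) - ((1/16)*sqrt(39))*i; poles of order 2, moduli 1/2 and 1/2.
The radius of convergence is the smallest modulus among the singular points: 1/2.

The radius of convergence is 1/2.


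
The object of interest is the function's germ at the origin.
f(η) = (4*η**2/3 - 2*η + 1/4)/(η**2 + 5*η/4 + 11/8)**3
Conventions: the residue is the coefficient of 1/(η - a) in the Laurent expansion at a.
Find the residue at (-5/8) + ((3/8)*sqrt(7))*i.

The factor η**2 + 5*η/4 + 11/8 splits as (η - a)(η - a') with a = (-5/8) + ((3/8)*sqrt(7))*i, a' = (-5/8) - ((3/8)*sqrt(7))*i. At the order-3 pole a set g(η) = (η - a)^3*f(η) = [4*η**2/3 - 2*η + 1/4] / (η - a')^3.
Order-3 pole: residue = g''(a)/2; g''((-5/8) + ((3/8)*sqrt(7))*i) = -((30208/83349)*sqrt(7))*i, so the residue is -((15104/83349)*sqrt(7))*i.

The residue is -((15104/83349)*sqrt(7))*i.


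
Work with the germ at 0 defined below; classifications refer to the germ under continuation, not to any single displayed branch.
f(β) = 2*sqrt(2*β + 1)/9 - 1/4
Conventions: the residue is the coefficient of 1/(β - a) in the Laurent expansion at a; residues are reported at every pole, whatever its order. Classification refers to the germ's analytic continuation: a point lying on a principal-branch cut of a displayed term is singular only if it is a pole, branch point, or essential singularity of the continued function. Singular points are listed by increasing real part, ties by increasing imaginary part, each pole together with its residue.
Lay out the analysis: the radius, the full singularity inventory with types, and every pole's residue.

Radius of convergence at 0: 1/2.
At -1/2: an algebraic (square-root) branch point.

Branch term (2/9)*sqrt(1 - β/(-1/2)): its argument vanishes at β = -1/2, a square-root branch point, modulus 1/2.
The radius of convergence is the smallest modulus among the singular points: 1/2.


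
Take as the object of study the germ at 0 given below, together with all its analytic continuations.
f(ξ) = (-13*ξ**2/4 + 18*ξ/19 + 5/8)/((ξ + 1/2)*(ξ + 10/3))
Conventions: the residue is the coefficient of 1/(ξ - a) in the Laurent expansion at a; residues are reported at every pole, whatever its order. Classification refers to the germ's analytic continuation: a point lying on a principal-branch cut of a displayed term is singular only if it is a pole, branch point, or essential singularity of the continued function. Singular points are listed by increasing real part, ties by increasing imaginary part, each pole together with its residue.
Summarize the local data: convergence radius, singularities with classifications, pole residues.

Denominator factor (ξ + 1/2): pole of order 1 at -1/2, modulus 1/2.
Denominator factor (ξ + 10/3): pole of order 1 at -10/3, modulus 10/3.
The radius of convergence is the smallest modulus among the singular points: 1/2.
At the order-1 pole -10/3 set g(ξ) = (ξ - (-10/3))*f(ξ) = (-13*ξ**2/4 + 18*ξ/19 + 5/8)/(ξ + 1/2).
Simple pole: residue = g(a) at a = -10/3, which is 52865/3876.
At the order-1 pole -1/2 set g(ξ) = (ξ - (-1/2))*f(ξ) = (-13*ξ**2/4 + 18*ξ/19 + 5/8)/(ξ + 10/3).
Simple pole: residue = g(a) at a = -1/2, which is -603/2584.
List the singular points by increasing real part (a conjugate pair: the negative imaginary part first).

Radius of convergence at 0: 1/2.
At -10/3: a pole of order 1; residue 52865/3876.
At -1/2: a pole of order 1; residue -603/2584.


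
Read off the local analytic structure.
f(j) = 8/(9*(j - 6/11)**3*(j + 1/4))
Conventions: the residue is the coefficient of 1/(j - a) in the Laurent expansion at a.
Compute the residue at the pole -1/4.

The residue is -681472/385875.

At the order-1 pole -1/4 set g(j) = (j - (-1/4))*f(j) = 8/(9*(j - 6/11)**3).
Simple pole: residue = g(a) at a = -1/4, which is -681472/385875.
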